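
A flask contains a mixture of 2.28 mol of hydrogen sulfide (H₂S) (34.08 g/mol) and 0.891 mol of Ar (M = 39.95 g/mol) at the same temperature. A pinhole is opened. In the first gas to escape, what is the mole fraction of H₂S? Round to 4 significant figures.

Each component's effusion rate ∝ (its partial pressure)·(1/√M) ∝ n_i/√M_i.
Mole fraction of H₂S in the effusate = (n_H₂S/√M_H₂S) / (n_H₂S/√M_H₂S + n_Ar/√M_Ar)
= (2.28/√34.08) / (2.28/√34.08 + 0.891/√39.95) = 0.3906/(0.3906 + 0.1410) = 0.7348.

0.7348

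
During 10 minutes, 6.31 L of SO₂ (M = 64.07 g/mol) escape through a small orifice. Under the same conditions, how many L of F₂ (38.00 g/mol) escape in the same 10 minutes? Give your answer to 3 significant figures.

Since effusion rate ∝ 1/√M, rate_F₂/rate_SO₂ = √(M_SO₂/M_F₂) = √(64.07/38.00) = √1.686 = 1.298.
So the volume for F₂ is 6.31 × 1.298 = 8.19 L.

8.19 L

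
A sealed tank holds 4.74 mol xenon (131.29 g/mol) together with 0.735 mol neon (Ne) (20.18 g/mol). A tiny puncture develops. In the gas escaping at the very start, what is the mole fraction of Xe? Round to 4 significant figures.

0.7166

Each component's effusion rate ∝ (its partial pressure)·(1/√M) ∝ n_i/√M_i.
So x_Xe in the escaping gas = (n_Xe/√M_Xe) / Σ(n_i/√M_i)
= (4.74/√131.29) / (4.74/√131.29 + 0.735/√20.18) = 0.4137/(0.4137 + 0.1636) = 0.7166.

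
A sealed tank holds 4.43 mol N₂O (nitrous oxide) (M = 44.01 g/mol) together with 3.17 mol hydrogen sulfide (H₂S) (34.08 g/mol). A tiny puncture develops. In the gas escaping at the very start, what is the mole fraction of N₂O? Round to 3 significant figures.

Rate_i ∝ x_i/√M_i (Graham's law weighted by mole fraction), so the effusate composition follows n_i/√M_i.
So x_N₂O in the escaping gas = (n_N₂O/√M_N₂O) / Σ(n_i/√M_i)
= (4.43/√44.01) / (4.43/√44.01 + 3.17/√34.08) = 0.6678/(0.6678 + 0.5430) = 0.552.

0.552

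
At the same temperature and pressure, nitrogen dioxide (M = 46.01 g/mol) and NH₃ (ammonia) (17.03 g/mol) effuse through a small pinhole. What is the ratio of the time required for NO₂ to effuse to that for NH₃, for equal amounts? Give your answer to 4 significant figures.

Graham's law gives t_NO₂/t_NH₃ = √(M_NO₂/M_NH₃) = √(46.01/17.03) = √2.702 = 1.644.

1.644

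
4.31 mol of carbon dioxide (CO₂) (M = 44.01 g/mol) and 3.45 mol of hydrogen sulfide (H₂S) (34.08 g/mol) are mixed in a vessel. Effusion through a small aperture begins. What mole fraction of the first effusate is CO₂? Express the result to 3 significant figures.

0.524

Each component's effusion rate ∝ (its partial pressure)·(1/√M) ∝ n_i/√M_i.
Mole fraction of CO₂ in the effusate = (n_CO₂/√M_CO₂) / (n_CO₂/√M_CO₂ + n_H₂S/√M_H₂S)
= (4.31/√44.01) / (4.31/√44.01 + 3.45/√34.08) = 0.6497/(0.6497 + 0.5910) = 0.524.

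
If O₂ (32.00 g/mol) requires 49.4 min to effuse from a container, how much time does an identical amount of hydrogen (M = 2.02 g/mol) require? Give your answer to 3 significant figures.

12.4 min

Since effusion rate ∝ 1/√M, t_H₂/t_O₂ = √(M_H₂/M_O₂) = √(2.02/32.00) = √0.06313 = 0.2512.
So the time for H₂ is 49.4 × 0.2512 = 12.4 min.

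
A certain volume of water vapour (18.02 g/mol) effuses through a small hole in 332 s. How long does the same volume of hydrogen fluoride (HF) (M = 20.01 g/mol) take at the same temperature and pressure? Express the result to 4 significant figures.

Since effusion rate ∝ 1/√M, t_HF/t_H₂O = √(M_HF/M_H₂O) = √(20.01/18.02) = √1.110 = 1.054.
So the time for HF is 332 × 1.054 = 349.9 s.

349.9 s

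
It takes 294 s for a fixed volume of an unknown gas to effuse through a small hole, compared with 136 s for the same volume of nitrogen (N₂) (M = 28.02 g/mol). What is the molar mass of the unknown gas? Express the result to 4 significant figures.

130.9 g/mol

Graham's law gives t_X/t_N₂ = √(M_X/M_N₂).
294/136 = 2.162 = √(M_X/28.02)
M_X = 28.02 × 2.162² = 28.02 × 4.673 = 130.9 g/mol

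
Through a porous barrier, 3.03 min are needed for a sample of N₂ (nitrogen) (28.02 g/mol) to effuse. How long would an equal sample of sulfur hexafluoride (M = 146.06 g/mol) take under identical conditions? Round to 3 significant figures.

By Graham's law, t_SF₆/t_N₂ = √(M_SF₆/M_N₂) = √(146.06/28.02) = √5.213 = 2.283.
So the time for SF₆ is 3.03 × 2.283 = 6.92 min.

6.92 min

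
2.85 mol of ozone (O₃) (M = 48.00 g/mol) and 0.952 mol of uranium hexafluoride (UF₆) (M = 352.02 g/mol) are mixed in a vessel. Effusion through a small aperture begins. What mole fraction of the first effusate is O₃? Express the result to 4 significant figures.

Each component's effusion rate ∝ (its partial pressure)·(1/√M) ∝ n_i/√M_i.
x_O₃(eff) = (n_O₃/√M_O₃) / (n_O₃/√M_O₃ + n_UF₆/√M_UF₆)
= (2.85/√48.00) / (2.85/√48.00 + 0.952/√352.02) = 0.4114/(0.4114 + 0.05074) = 0.8902.

0.8902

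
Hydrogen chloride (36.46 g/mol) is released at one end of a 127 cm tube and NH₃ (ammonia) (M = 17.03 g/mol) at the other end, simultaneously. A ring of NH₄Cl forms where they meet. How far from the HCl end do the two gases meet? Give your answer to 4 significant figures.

Distances travelled in equal time are proportional to diffusion rates, so d_HCl/d_NH₃ = √(M_NH₃/M_HCl) = √(17.03/36.46) = 0.6834.
With d_HCl + d_NH₃ = 127 cm, d_NH₃ = 127/(1 + 0.6834) = 75.44 cm.
d_HCl = 127 − 75.44 = 51.56 cm.

51.56 cm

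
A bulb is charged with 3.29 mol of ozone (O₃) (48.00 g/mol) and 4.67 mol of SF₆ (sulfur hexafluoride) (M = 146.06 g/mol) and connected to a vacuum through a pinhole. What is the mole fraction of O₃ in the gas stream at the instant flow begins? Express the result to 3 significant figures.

Rate_i ∝ x_i/√M_i (Graham's law weighted by mole fraction), so the effusate composition follows n_i/√M_i.
Mole fraction of O₃ in the effusate = (n_O₃/√M_O₃) / (n_O₃/√M_O₃ + n_SF₆/√M_SF₆)
= (3.29/√48.00) / (3.29/√48.00 + 4.67/√146.06) = 0.4749/(0.4749 + 0.3864) = 0.551.

0.551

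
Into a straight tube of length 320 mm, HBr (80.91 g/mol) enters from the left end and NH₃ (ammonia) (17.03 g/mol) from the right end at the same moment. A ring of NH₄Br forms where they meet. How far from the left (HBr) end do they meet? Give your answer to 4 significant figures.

100.6 mm

In equal time, each gas travels a distance ∝ its rate ∝ 1/√M, so d_HBr/d_NH₃ = √(M_NH₃/M_HBr) = √(17.03/80.91) = 0.4588.
With d_HBr + d_NH₃ = 320 mm, d_NH₃ = 320/(1 + 0.4588) = 219.4 mm.
d_HBr = 320 − 219.4 = 100.6 mm.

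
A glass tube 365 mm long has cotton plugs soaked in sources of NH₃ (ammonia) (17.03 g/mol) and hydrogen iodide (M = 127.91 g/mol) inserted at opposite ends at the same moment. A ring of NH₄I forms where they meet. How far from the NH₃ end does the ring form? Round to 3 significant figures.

267 mm

The fronts meet when d_NH₃ + d_HI = L with d_NH₃/d_HI = √(M_HI/M_NH₃) (Graham's law). Here √(M_HI/M_NH₃) = √(127.91/17.03) = 2.741.
With d_NH₃ + d_HI = 365 mm, d_HI = 365/(1 + 2.741) = 97.58 mm.
d_NH₃ = 365 − 97.58 = 267 mm.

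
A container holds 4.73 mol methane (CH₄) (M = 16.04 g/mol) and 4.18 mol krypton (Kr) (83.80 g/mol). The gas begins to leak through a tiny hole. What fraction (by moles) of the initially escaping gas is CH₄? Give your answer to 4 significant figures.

Rate_i ∝ x_i/√M_i (Graham's law weighted by mole fraction), so the effusate composition follows n_i/√M_i.
So x_CH₄ in the escaping gas = (n_CH₄/√M_CH₄) / Σ(n_i/√M_i)
= (4.73/√16.04) / (4.73/√16.04 + 4.18/√83.80) = 1.181/(1.181 + 0.4566) = 0.7212.

0.7212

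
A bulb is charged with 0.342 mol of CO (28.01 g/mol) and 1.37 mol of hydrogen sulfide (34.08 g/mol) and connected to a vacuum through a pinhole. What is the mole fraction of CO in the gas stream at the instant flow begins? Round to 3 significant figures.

0.216

The effusion rate of species i is ∝ p_i/√M_i ∝ n_i/√M_i.
x_CO(eff) = (n_CO/√M_CO) / (n_CO/√M_CO + n_H₂S/√M_H₂S)
= (0.342/√28.01) / (0.342/√28.01 + 1.37/√34.08) = 0.06462/(0.06462 + 0.2347) = 0.216.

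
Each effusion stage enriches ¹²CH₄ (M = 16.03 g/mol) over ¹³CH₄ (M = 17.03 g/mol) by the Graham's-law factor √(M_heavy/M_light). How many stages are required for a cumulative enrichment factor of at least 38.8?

121

Single-stage factor α = √(17.03/16.03), so ln α = ½ ln(1.06238) = 0.03026.
Need α^N ≥ 38.8 ⇒ N ≥ ln(38.8) / ln α = 3.658 / 0.03026 = 120.91.
So at least 121 stages are needed.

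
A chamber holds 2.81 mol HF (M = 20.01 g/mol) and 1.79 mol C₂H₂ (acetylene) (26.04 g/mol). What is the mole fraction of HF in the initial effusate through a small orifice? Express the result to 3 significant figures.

0.642

Effusion rate of each component ∝ n_i/√M_i (partial pressure × 1/√M).
x_HF(eff) = (n_HF/√M_HF) / (n_HF/√M_HF + n_C₂H₂/√M_C₂H₂)
= (2.81/√20.01) / (2.81/√20.01 + 1.79/√26.04) = 0.6282/(0.6282 + 0.3508) = 0.642.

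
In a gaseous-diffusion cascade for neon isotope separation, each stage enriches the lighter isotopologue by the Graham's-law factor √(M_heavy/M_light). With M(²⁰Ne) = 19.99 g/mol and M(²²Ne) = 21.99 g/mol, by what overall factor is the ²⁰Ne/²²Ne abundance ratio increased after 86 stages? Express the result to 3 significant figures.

Each stage multiplies the ratio by α = √(21.99/19.99), so after 86 stages the overall factor is α^86 = (21.99/19.99)^(86/2).
= 1.10005^43 = 60.4.

60.4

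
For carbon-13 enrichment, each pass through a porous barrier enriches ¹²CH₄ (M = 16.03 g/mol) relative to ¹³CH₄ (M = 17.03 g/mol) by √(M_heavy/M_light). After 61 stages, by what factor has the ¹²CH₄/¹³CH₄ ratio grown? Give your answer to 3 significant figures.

The single-stage factor is √(M_heavy/M_light), so 61 stages give [√(17.03/16.03)]^61 = (17.03/16.03)^(61/2).
= 1.06238^(61/2) = 6.33.

6.33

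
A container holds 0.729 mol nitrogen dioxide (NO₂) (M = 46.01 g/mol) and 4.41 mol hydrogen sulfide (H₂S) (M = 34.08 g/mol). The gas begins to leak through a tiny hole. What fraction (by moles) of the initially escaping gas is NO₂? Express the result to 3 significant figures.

0.125

The effusion rate of species i is ∝ p_i/√M_i ∝ n_i/√M_i.
x_NO₂(eff) = (n_NO₂/√M_NO₂) / (n_NO₂/√M_NO₂ + n_H₂S/√M_H₂S)
= (0.729/√46.01) / (0.729/√46.01 + 4.41/√34.08) = 0.1075/(0.1075 + 0.7554) = 0.125.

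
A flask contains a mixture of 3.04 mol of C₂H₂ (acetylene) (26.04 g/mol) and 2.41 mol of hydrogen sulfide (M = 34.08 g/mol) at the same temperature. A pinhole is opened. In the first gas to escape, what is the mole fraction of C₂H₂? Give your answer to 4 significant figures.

0.5907

Rate_i ∝ x_i/√M_i (Graham's law weighted by mole fraction), so the effusate composition follows n_i/√M_i.
x_C₂H₂(eff) = (n_C₂H₂/√M_C₂H₂) / (n_C₂H₂/√M_C₂H₂ + n_H₂S/√M_H₂S)
= (3.04/√26.04) / (3.04/√26.04 + 2.41/√34.08) = 0.5957/(0.5957 + 0.4128) = 0.5907.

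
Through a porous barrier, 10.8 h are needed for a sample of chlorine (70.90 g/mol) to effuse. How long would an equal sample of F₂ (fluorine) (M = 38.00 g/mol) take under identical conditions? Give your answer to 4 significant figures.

7.907 h

Graham's law gives t_F₂/t_Cl₂ = √(M_F₂/M_Cl₂) = √(38.00/70.90) = √0.5360 = 0.7321.
So the time for F₂ is 10.8 × 0.7321 = 7.907 h.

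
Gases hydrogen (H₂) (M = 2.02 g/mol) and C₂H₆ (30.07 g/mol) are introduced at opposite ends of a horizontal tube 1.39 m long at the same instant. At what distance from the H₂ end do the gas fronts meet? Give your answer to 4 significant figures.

1.104 m

Graham's law gives d_H₂/d_C₂H₆ = rate_H₂/rate_C₂H₆ = √(M_C₂H₆/M_H₂) = √(30.07/2.02) = 3.858.
With d_H₂ + d_C₂H₆ = 1.39 m, d_C₂H₆ = 1.39/(1 + 3.858) = 0.2861 m.
d_H₂ = 1.39 − 0.2861 = 1.104 m.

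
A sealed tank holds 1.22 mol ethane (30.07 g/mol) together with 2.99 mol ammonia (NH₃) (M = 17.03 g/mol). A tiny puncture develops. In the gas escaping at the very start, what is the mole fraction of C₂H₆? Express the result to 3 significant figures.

0.235

The effusion rate of species i is ∝ p_i/√M_i ∝ n_i/√M_i.
So x_C₂H₆ in the escaping gas = (n_C₂H₆/√M_C₂H₆) / Σ(n_i/√M_i)
= (1.22/√30.07) / (1.22/√30.07 + 2.99/√17.03) = 0.2225/(0.2225 + 0.7245) = 0.235.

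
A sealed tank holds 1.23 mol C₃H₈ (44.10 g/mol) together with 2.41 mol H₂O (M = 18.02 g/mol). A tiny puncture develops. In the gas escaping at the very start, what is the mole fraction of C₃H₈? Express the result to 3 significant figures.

0.246

Each component's effusion rate ∝ (its partial pressure)·(1/√M) ∝ n_i/√M_i.
x_C₃H₈(eff) = (n_C₃H₈/√M_C₃H₈) / (n_C₃H₈/√M_C₃H₈ + n_H₂O/√M_H₂O)
= (1.23/√44.10) / (1.23/√44.10 + 2.41/√18.02) = 0.1852/(0.1852 + 0.5677) = 0.246.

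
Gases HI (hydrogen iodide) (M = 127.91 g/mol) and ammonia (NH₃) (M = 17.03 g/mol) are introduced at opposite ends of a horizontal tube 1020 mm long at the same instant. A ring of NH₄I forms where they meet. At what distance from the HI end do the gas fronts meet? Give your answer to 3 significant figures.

Distances travelled in equal time are proportional to diffusion rates, so d_HI/d_NH₃ = √(M_NH₃/M_HI) = √(17.03/127.91) = 0.3649.
With d_HI + d_NH₃ = 1020 mm, d_NH₃ = 1020/(1 + 0.3649) = 747.3 mm.
d_HI = 1020 − 747.3 = 273 mm.

273 mm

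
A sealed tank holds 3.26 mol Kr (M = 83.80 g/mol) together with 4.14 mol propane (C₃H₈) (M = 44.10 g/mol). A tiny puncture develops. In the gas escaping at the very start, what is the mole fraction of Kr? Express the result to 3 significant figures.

0.364

Rate_i ∝ x_i/√M_i (Graham's law weighted by mole fraction), so the effusate composition follows n_i/√M_i.
Mole fraction of Kr in the effusate = (n_Kr/√M_Kr) / (n_Kr/√M_Kr + n_C₃H₈/√M_C₃H₈)
= (3.26/√83.80) / (3.26/√83.80 + 4.14/√44.10) = 0.3561/(0.3561 + 0.6234) = 0.364.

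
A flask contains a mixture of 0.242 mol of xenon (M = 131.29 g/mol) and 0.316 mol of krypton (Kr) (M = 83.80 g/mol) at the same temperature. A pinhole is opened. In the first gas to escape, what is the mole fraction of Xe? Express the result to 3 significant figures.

Effusion rate of each component ∝ n_i/√M_i (partial pressure × 1/√M).
Mole fraction of Xe in the effusate = (n_Xe/√M_Xe) / (n_Xe/√M_Xe + n_Kr/√M_Kr)
= (0.242/√131.29) / (0.242/√131.29 + 0.316/√83.80) = 0.02112/(0.02112 + 0.03452) = 0.380.

0.380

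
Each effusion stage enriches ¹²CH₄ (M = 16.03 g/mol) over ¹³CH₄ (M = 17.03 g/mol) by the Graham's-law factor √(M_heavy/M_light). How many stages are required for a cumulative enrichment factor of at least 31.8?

115

With α = √(17.03/16.03) per stage, ln α = ½ ln(1.06238) = 0.03026.
Need α^N ≥ 31.8 ⇒ N ≥ ln(31.8) / ln α = 3.459 / 0.03026 = 114.34.
So at least 115 stages are needed.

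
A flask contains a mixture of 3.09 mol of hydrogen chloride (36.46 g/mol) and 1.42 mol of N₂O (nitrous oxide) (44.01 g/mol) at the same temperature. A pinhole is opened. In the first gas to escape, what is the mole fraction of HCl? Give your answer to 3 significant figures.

0.705

The effusion rate of species i is ∝ p_i/√M_i ∝ n_i/√M_i.
Mole fraction of HCl in the effusate = (n_HCl/√M_HCl) / (n_HCl/√M_HCl + n_N₂O/√M_N₂O)
= (3.09/√36.46) / (3.09/√36.46 + 1.42/√44.01) = 0.5117/(0.5117 + 0.2140) = 0.705.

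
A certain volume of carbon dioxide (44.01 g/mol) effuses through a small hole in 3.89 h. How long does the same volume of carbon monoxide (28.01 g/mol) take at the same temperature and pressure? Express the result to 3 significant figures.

Since effusion rate ∝ 1/√M, t_CO/t_CO₂ = √(M_CO/M_CO₂) = √(28.01/44.01) = √0.6364 = 0.7978.
So the time for CO is 3.89 × 0.7978 = 3.10 h.

3.10 h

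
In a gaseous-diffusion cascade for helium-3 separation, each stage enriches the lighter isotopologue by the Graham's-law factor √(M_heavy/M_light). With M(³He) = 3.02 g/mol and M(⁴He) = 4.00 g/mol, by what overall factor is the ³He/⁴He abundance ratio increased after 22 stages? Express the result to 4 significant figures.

22.01

Overall factor = α^22 with α = √(4.00/3.02), i.e. (4.00/3.02)^(22/2).
= 1.32450^11 = 22.01.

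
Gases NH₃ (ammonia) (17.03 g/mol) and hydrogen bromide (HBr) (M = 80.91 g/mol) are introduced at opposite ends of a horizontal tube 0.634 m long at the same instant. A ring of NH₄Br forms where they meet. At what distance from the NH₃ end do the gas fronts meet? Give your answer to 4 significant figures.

0.4346 m

Graham's law gives d_NH₃/d_HBr = rate_NH₃/rate_HBr = √(M_HBr/M_NH₃) = √(80.91/17.03) = 2.180.
With d_NH₃ + d_HBr = 0.634 m, d_HBr = 0.634/(1 + 2.180) = 0.1994 m.
d_NH₃ = 0.634 − 0.1994 = 0.4346 m.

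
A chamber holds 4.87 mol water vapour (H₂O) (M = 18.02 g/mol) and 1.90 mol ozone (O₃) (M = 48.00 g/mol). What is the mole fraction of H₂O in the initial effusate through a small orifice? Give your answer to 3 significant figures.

0.807

Effusion rate of each component ∝ n_i/√M_i (partial pressure × 1/√M).
Mole fraction of H₂O in the effusate = (n_H₂O/√M_H₂O) / (n_H₂O/√M_H₂O + n_O₃/√M_O₃)
= (4.87/√18.02) / (4.87/√18.02 + 1.90/√48.00) = 1.147/(1.147 + 0.2742) = 0.807.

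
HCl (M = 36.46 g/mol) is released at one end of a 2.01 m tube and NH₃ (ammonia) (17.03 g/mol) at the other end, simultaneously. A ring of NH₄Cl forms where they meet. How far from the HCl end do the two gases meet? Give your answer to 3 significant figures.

0.816 m

The fronts meet when d_HCl + d_NH₃ = L with d_HCl/d_NH₃ = √(M_NH₃/M_HCl) (Graham's law). Here √(M_NH₃/M_HCl) = √(17.03/36.46) = 0.6834.
With d_HCl + d_NH₃ = 2.01 m, d_NH₃ = 2.01/(1 + 0.6834) = 1.194 m.
d_HCl = 2.01 − 1.194 = 0.816 m.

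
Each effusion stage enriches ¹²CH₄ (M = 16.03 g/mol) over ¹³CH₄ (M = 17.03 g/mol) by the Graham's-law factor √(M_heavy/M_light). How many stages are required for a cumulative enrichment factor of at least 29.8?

With α = √(17.03/16.03) per stage, ln α = ½ ln(1.06238) = 0.03026.
Need α^N ≥ 29.8 ⇒ N ≥ ln(29.8) / ln α = 3.395 / 0.03026 = 112.19.
Minimum whole number of stages: N = 113.

113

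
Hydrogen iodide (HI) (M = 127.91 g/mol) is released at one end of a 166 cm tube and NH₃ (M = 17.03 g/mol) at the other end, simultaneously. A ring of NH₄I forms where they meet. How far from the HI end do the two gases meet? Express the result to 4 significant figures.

44.38 cm

Distances travelled in equal time are proportional to diffusion rates, so d_HI/d_NH₃ = √(M_NH₃/M_HI) = √(17.03/127.91) = 0.3649.
With d_HI + d_NH₃ = 166 cm, d_NH₃ = 166/(1 + 0.3649) = 121.6 cm.
d_HI = 166 − 121.6 = 44.38 cm.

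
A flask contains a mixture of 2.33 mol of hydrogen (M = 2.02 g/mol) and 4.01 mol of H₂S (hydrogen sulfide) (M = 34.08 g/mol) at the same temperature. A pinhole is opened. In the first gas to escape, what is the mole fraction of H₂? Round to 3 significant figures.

Effusion rate of each component ∝ n_i/√M_i (partial pressure × 1/√M).
x_H₂(eff) = (n_H₂/√M_H₂) / (n_H₂/√M_H₂ + n_H₂S/√M_H₂S)
= (2.33/√2.02) / (2.33/√2.02 + 4.01/√34.08) = 1.639/(1.639 + 0.6869) = 0.705.

0.705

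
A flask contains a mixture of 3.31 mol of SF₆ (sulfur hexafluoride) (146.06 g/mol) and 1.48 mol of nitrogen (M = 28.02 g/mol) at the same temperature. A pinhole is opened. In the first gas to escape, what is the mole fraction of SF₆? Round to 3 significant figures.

0.495

Each component's effusion rate ∝ (its partial pressure)·(1/√M) ∝ n_i/√M_i.
So x_SF₆ in the escaping gas = (n_SF₆/√M_SF₆) / Σ(n_i/√M_i)
= (3.31/√146.06) / (3.31/√146.06 + 1.48/√28.02) = 0.2739/(0.2739 + 0.2796) = 0.495.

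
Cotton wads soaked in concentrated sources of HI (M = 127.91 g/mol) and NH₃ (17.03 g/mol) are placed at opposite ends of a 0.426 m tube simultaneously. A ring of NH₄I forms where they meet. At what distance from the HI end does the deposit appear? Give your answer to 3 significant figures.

Graham's law gives d_HI/d_NH₃ = rate_HI/rate_NH₃ = √(M_NH₃/M_HI) = √(17.03/127.91) = 0.3649.
With d_HI + d_NH₃ = 0.426 m, d_NH₃ = 0.426/(1 + 0.3649) = 0.3121 m.
d_HI = 0.426 − 0.3121 = 0.114 m.

0.114 m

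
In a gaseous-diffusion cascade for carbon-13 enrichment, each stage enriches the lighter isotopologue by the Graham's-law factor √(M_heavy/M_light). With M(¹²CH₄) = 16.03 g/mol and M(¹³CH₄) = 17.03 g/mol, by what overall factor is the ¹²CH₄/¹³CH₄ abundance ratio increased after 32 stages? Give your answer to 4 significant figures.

After 32 stages the ratio has grown by (√(17.03/16.03))^32 = (17.03/16.03)^(32/2).
= 1.06238^16 = 2.633.

2.633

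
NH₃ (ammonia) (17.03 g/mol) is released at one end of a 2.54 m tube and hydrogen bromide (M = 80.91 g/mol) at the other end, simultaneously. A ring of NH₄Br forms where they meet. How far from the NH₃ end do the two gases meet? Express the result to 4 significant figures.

Distances travelled in equal time are proportional to diffusion rates, so d_NH₃/d_HBr = √(M_HBr/M_NH₃) = √(80.91/17.03) = 2.180.
With d_NH₃ + d_HBr = 2.54 m, d_HBr = 2.54/(1 + 2.180) = 0.7988 m.
d_NH₃ = 2.54 − 0.7988 = 1.741 m.

1.741 m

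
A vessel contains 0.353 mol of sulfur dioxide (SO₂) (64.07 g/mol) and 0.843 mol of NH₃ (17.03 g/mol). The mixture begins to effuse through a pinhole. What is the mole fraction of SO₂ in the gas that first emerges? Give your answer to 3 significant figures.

0.178

Each component's effusion rate ∝ (its partial pressure)·(1/√M) ∝ n_i/√M_i.
x_SO₂(eff) = (n_SO₂/√M_SO₂) / (n_SO₂/√M_SO₂ + n_NH₃/√M_NH₃)
= (0.353/√64.07) / (0.353/√64.07 + 0.843/√17.03) = 0.04410/(0.04410 + 0.2043) = 0.178.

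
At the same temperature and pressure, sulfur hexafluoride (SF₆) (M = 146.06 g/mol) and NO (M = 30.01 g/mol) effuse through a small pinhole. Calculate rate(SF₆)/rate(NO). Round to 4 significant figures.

0.4533

Graham's law gives rate_SF₆/rate_NO = √(M_NO/M_SF₆) = √(30.01/146.06) = √0.2055 = 0.4533.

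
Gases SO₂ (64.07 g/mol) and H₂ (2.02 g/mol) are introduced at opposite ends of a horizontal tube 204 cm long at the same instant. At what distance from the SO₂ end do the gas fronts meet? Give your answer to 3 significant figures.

In equal time, each gas travels a distance ∝ its rate ∝ 1/√M, so d_SO₂/d_H₂ = √(M_H₂/M_SO₂) = √(2.02/64.07) = 0.1776.
With d_SO₂ + d_H₂ = 204 cm, d_H₂ = 204/(1 + 0.1776) = 173.2 cm.
d_SO₂ = 204 − 173.2 = 30.8 cm.

30.8 cm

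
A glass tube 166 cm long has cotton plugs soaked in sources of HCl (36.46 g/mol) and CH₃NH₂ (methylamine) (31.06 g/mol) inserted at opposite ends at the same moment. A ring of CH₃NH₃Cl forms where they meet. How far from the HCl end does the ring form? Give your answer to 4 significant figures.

79.68 cm

Graham's law gives d_HCl/d_CH₃NH₂ = rate_HCl/rate_CH₃NH₂ = √(M_CH₃NH₂/M_HCl) = √(31.06/36.46) = 0.9230.
With d_HCl + d_CH₃NH₂ = 166 cm, d_CH₃NH₂ = 166/(1 + 0.9230) = 86.32 cm.
d_HCl = 166 − 86.32 = 79.68 cm.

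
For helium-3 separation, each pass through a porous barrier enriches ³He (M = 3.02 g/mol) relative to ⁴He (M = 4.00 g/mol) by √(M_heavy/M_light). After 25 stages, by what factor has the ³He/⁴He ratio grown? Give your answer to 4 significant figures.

Each stage multiplies the ratio by α = √(4.00/3.02), so after 25 stages the overall factor is α^25 = (4.00/3.02)^(25/2).
= 1.32450^(25/2) = 33.55.

33.55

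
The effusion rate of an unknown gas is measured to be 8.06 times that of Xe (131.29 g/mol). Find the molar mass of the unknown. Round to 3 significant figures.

2.02 g/mol

Since effusion rate ∝ 1/√M, rate_X/rate_Xe = √(M_Xe/M_X).
8.06 = √(131.29/M_X)
M_X = 131.29 / 8.06² = 131.29 / 64.96 = 2.02 g/mol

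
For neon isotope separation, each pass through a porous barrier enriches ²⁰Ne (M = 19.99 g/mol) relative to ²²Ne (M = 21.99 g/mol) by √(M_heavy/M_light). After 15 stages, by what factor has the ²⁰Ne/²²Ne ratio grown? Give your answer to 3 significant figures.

The single-stage factor is √(M_heavy/M_light), so 15 stages give [√(21.99/19.99)]^15 = (21.99/19.99)^(15/2).
= 1.10005^(15/2) = 2.04.

2.04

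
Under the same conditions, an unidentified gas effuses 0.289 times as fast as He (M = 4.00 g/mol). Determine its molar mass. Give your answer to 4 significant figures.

Since effusion rate ∝ 1/√M, rate_X/rate_He = √(M_He/M_X).
0.289 = √(4.00/M_X)
M_X = 4.00 / 0.289² = 4.00 / 0.08352 = 47.89 g/mol

47.89 g/mol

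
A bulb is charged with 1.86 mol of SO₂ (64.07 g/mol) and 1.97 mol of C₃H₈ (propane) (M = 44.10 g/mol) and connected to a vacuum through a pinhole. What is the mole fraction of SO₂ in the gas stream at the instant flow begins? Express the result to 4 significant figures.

0.4392

Effusion rate of each component ∝ n_i/√M_i (partial pressure × 1/√M).
Mole fraction of SO₂ in the effusate = (n_SO₂/√M_SO₂) / (n_SO₂/√M_SO₂ + n_C₃H₈/√M_C₃H₈)
= (1.86/√64.07) / (1.86/√64.07 + 1.97/√44.10) = 0.2324/(0.2324 + 0.2967) = 0.4392.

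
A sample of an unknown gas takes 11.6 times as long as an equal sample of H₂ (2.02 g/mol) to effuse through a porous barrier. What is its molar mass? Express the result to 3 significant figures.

272 g/mol

By Graham's law, t_X/t_H₂ = √(M_X/M_H₂).
11.6 = √(M_X/2.02)
M_X = 2.02 × 11.6² = 2.02 × 134.6 = 272 g/mol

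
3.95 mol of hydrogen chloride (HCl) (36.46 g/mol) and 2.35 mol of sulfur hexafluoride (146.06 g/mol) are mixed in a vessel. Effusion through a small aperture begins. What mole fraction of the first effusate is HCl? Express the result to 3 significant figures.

0.771

Effusion rate of each component ∝ n_i/√M_i (partial pressure × 1/√M).
Mole fraction of HCl in the effusate = (n_HCl/√M_HCl) / (n_HCl/√M_HCl + n_SF₆/√M_SF₆)
= (3.95/√36.46) / (3.95/√36.46 + 2.35/√146.06) = 0.6542/(0.6542 + 0.1944) = 0.771.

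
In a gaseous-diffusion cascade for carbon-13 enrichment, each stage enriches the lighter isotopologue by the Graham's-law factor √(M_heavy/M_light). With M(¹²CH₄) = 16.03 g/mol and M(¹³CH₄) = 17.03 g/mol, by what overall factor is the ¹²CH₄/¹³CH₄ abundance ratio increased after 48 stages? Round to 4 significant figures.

Each stage multiplies the ratio by α = √(17.03/16.03), so after 48 stages the overall factor is α^48 = (17.03/16.03)^(48/2).
= 1.06238^24 = 4.273.

4.273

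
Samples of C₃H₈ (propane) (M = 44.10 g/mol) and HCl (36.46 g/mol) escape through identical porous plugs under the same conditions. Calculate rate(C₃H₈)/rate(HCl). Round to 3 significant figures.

0.909

Since effusion rate ∝ 1/√M, rate_C₃H₈/rate_HCl = √(M_HCl/M_C₃H₈) = √(36.46/44.10) = √0.8268 = 0.909.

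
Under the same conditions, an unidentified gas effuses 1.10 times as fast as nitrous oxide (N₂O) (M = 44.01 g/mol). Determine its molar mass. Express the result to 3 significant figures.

36.4 g/mol

Since effusion rate ∝ 1/√M, rate_X/rate_N₂O = √(M_N₂O/M_X).
1.10 = √(44.01/M_X)
M_X = 44.01 / 1.10² = 44.01 / 1.210 = 36.4 g/mol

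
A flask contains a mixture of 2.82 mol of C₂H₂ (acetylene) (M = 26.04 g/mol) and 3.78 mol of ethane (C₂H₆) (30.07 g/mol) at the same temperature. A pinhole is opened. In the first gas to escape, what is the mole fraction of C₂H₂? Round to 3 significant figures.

0.445

Effusion rate of each component ∝ n_i/√M_i (partial pressure × 1/√M).
x_C₂H₂(eff) = (n_C₂H₂/√M_C₂H₂) / (n_C₂H₂/√M_C₂H₂ + n_C₂H₆/√M_C₂H₆)
= (2.82/√26.04) / (2.82/√26.04 + 3.78/√30.07) = 0.5526/(0.5526 + 0.6893) = 0.445.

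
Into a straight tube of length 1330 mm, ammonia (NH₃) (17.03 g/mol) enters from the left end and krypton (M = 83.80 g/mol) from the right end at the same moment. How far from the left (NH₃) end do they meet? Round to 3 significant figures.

Graham's law gives d_NH₃/d_Kr = rate_NH₃/rate_Kr = √(M_Kr/M_NH₃) = √(83.80/17.03) = 2.218.
With d_NH₃ + d_Kr = 1330 mm, d_Kr = 1330/(1 + 2.218) = 413.3 mm.
d_NH₃ = 1330 − 413.3 = 917 mm.

917 mm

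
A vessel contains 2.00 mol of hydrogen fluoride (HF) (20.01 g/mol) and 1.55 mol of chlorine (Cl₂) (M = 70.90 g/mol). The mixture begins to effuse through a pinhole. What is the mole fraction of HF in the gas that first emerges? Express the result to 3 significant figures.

Effusion rate of each component ∝ n_i/√M_i (partial pressure × 1/√M).
Mole fraction of HF in the effusate = (n_HF/√M_HF) / (n_HF/√M_HF + n_Cl₂/√M_Cl₂)
= (2.00/√20.01) / (2.00/√20.01 + 1.55/√70.90) = 0.4471/(0.4471 + 0.1841) = 0.708.

0.708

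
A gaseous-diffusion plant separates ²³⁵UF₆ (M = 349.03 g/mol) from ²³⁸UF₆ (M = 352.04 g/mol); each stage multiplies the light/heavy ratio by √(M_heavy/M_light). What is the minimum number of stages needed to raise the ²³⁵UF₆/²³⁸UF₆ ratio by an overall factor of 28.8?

Single-stage factor α = √(352.04/349.03), so ln α = ½ ln(1.00862) = 0.004293.
Need α^N ≥ 28.8 ⇒ N ≥ ln(28.8) / ln α = 3.360 / 0.004293 = 782.67.
So at least 783 stages are needed.

783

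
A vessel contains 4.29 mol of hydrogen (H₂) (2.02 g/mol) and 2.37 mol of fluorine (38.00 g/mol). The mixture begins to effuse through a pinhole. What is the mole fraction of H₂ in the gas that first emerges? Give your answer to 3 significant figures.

0.887

Effusion rate of each component ∝ n_i/√M_i (partial pressure × 1/√M).
Mole fraction of H₂ in the effusate = (n_H₂/√M_H₂) / (n_H₂/√M_H₂ + n_F₂/√M_F₂)
= (4.29/√2.02) / (4.29/√2.02 + 2.37/√38.00) = 3.018/(3.018 + 0.3845) = 0.887.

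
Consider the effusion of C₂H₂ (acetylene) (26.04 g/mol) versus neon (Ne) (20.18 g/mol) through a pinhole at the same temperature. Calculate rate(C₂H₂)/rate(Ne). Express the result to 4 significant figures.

Using Graham's law: rate_C₂H₂/rate_Ne = √(M_Ne/M_C₂H₂) = √(20.18/26.04) = √0.7750 = 0.8803.

0.8803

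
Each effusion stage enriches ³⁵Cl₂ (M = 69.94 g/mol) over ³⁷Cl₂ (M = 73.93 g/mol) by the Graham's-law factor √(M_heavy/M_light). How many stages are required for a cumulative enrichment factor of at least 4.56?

55

Single-stage factor α = √(73.93/69.94), so ln α = ½ ln(1.05705) = 0.02774.
Need α^N ≥ 4.56 ⇒ N ≥ ln(4.56) / ln α = 1.517 / 0.02774 = 54.70.
So at least 55 stages are needed.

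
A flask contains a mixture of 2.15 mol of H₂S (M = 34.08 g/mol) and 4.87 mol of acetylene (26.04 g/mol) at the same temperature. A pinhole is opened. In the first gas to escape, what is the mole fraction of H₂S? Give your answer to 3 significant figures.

Effusion rate of each component ∝ n_i/√M_i (partial pressure × 1/√M).
x_H₂S(eff) = (n_H₂S/√M_H₂S) / (n_H₂S/√M_H₂S + n_C₂H₂/√M_C₂H₂)
= (2.15/√34.08) / (2.15/√34.08 + 4.87/√26.04) = 0.3683/(0.3683 + 0.9544) = 0.278.

0.278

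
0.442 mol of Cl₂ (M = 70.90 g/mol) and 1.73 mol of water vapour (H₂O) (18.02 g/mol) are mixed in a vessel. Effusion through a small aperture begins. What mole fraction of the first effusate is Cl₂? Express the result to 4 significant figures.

Each component's effusion rate ∝ (its partial pressure)·(1/√M) ∝ n_i/√M_i.
x_Cl₂(eff) = (n_Cl₂/√M_Cl₂) / (n_Cl₂/√M_Cl₂ + n_H₂O/√M_H₂O)
= (0.442/√70.90) / (0.442/√70.90 + 1.73/√18.02) = 0.05249/(0.05249 + 0.4075) = 0.1141.

0.1141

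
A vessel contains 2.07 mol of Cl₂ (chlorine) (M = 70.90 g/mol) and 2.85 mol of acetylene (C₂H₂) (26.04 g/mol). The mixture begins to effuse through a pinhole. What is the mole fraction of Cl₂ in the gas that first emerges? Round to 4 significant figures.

Each component's effusion rate ∝ (its partial pressure)·(1/√M) ∝ n_i/√M_i.
x_Cl₂(eff) = (n_Cl₂/√M_Cl₂) / (n_Cl₂/√M_Cl₂ + n_C₂H₂/√M_C₂H₂)
= (2.07/√70.90) / (2.07/√70.90 + 2.85/√26.04) = 0.2458/(0.2458 + 0.5585) = 0.3056.

0.3056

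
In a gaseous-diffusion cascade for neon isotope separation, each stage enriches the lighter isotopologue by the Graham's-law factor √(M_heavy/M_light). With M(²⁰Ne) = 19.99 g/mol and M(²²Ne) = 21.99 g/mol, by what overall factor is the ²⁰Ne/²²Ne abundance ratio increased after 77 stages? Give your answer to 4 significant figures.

Overall factor = α^77 with α = √(21.99/19.99), i.e. (21.99/19.99)^(77/2).
= 1.10005^(77/2) = 39.30.

39.30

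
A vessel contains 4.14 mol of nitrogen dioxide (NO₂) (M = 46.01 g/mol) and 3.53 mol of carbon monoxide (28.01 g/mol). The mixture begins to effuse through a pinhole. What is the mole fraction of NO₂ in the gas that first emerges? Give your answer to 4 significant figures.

0.4778

Effusion rate of each component ∝ n_i/√M_i (partial pressure × 1/√M).
Mole fraction of NO₂ in the effusate = (n_NO₂/√M_NO₂) / (n_NO₂/√M_NO₂ + n_CO/√M_CO)
= (4.14/√46.01) / (4.14/√46.01 + 3.53/√28.01) = 0.6103/(0.6103 + 0.6670) = 0.4778.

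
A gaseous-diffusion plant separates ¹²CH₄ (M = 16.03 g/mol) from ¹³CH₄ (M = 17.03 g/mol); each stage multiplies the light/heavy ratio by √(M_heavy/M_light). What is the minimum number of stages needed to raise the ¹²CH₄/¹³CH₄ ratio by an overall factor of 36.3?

119

Single-stage factor α = √(17.03/16.03), so ln α = ½ ln(1.06238) = 0.03026.
Need α^N ≥ 36.3 ⇒ N ≥ ln(36.3) / ln α = 3.592 / 0.03026 = 118.71.
So at least 119 stages are needed.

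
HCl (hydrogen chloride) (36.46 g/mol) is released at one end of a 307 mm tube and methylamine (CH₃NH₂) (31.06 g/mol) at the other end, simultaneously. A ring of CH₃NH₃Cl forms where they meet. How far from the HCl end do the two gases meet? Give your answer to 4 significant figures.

147.4 mm

Graham's law gives d_HCl/d_CH₃NH₂ = rate_HCl/rate_CH₃NH₂ = √(M_CH₃NH₂/M_HCl) = √(31.06/36.46) = 0.9230.
With d_HCl + d_CH₃NH₂ = 307 mm, d_CH₃NH₂ = 307/(1 + 0.9230) = 159.6 mm.
d_HCl = 307 − 159.6 = 147.4 mm.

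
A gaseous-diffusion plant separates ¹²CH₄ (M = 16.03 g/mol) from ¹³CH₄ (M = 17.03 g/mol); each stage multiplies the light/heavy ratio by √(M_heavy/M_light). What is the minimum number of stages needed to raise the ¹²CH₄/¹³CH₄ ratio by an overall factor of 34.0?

Single-stage factor α = √(17.03/16.03), so ln α = ½ ln(1.06238) = 0.03026.
Need α^N ≥ 34.0 ⇒ N ≥ ln(34.0) / ln α = 3.526 / 0.03026 = 116.55.
So at least 117 stages are needed.

117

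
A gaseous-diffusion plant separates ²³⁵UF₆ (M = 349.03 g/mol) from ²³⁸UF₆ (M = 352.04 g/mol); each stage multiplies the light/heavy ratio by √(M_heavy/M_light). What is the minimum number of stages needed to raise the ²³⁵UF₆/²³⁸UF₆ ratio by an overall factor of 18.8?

684

Per stage α = (352.04/349.03)^(1/2) = 1.00862^0.5, giving ln α = 0.004293.
Need α^N ≥ 18.8 ⇒ N ≥ ln(18.8) / ln α = 2.934 / 0.004293 = 683.33.
Rounding up, N = 684 stages.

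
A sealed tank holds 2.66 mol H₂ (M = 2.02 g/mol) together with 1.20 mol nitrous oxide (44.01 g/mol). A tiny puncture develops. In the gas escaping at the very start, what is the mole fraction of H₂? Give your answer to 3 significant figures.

0.912

The effusion rate of species i is ∝ p_i/√M_i ∝ n_i/√M_i.
Mole fraction of H₂ in the effusate = (n_H₂/√M_H₂) / (n_H₂/√M_H₂ + n_N₂O/√M_N₂O)
= (2.66/√2.02) / (2.66/√2.02 + 1.20/√44.01) = 1.872/(1.872 + 0.1809) = 0.912.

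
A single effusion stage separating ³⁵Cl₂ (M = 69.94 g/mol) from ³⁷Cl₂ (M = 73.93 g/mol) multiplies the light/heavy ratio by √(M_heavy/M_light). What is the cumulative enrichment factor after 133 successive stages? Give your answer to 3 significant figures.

After 133 stages the ratio has grown by (√(73.93/69.94))^133 = (73.93/69.94)^(133/2).
= 1.05705^(133/2) = 40.0.

40.0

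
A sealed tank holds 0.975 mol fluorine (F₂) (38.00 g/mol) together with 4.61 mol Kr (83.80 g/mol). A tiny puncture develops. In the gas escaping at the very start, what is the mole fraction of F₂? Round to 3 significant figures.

0.239

Rate_i ∝ x_i/√M_i (Graham's law weighted by mole fraction), so the effusate composition follows n_i/√M_i.
So x_F₂ in the escaping gas = (n_F₂/√M_F₂) / Σ(n_i/√M_i)
= (0.975/√38.00) / (0.975/√38.00 + 4.61/√83.80) = 0.1582/(0.1582 + 0.5036) = 0.239.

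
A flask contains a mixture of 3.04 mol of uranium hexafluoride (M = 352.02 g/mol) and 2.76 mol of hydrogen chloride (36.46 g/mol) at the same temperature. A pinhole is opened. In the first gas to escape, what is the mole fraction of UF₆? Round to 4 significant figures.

0.2617

Rate_i ∝ x_i/√M_i (Graham's law weighted by mole fraction), so the effusate composition follows n_i/√M_i.
So x_UF₆ in the escaping gas = (n_UF₆/√M_UF₆) / Σ(n_i/√M_i)
= (3.04/√352.02) / (3.04/√352.02 + 2.76/√36.46) = 0.1620/(0.1620 + 0.4571) = 0.2617.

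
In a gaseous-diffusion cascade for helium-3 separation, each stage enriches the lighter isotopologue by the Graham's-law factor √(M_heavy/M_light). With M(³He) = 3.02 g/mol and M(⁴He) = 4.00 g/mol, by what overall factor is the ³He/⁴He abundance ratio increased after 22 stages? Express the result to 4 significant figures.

22.01

Each stage multiplies the ratio by α = √(4.00/3.02), so after 22 stages the overall factor is α^22 = (4.00/3.02)^(22/2).
= 1.32450^11 = 22.01.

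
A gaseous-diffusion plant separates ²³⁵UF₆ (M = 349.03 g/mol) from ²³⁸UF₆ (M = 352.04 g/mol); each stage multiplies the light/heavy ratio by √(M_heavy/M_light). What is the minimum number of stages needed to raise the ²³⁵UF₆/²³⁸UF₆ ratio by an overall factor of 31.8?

With α = √(352.04/349.03) per stage, ln α = ½ ln(1.00862) = 0.004293.
Need α^N ≥ 31.8 ⇒ N ≥ ln(31.8) / ln α = 3.459 / 0.004293 = 805.75.
Minimum whole number of stages: N = 806.

806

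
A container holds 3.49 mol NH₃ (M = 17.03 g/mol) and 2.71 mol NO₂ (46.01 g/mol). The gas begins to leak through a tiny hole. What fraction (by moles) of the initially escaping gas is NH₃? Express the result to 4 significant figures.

Rate_i ∝ x_i/√M_i (Graham's law weighted by mole fraction), so the effusate composition follows n_i/√M_i.
So x_NH₃ in the escaping gas = (n_NH₃/√M_NH₃) / Σ(n_i/√M_i)
= (3.49/√17.03) / (3.49/√17.03 + 2.71/√46.01) = 0.8457/(0.8457 + 0.3995) = 0.6792.

0.6792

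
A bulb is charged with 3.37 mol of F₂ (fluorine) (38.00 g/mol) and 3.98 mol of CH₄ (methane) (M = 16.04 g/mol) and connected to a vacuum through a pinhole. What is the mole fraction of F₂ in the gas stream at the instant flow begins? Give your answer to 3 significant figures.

0.355

Effusion rate of each component ∝ n_i/√M_i (partial pressure × 1/√M).
x_F₂(eff) = (n_F₂/√M_F₂) / (n_F₂/√M_F₂ + n_CH₄/√M_CH₄)
= (3.37/√38.00) / (3.37/√38.00 + 3.98/√16.04) = 0.5467/(0.5467 + 0.9938) = 0.355.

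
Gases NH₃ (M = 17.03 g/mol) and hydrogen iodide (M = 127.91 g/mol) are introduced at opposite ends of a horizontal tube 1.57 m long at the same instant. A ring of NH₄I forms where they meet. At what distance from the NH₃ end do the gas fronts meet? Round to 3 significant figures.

1.15 m

Distances travelled in equal time are proportional to diffusion rates, so d_NH₃/d_HI = √(M_HI/M_NH₃) = √(127.91/17.03) = 2.741.
With d_NH₃ + d_HI = 1.57 m, d_HI = 1.57/(1 + 2.741) = 0.4197 m.
d_NH₃ = 1.57 − 0.4197 = 1.15 m.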